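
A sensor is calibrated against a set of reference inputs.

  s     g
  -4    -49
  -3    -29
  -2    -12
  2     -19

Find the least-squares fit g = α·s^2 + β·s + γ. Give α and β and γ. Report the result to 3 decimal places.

Compute the Gram sums: Σs^2·s^2 = 369, Σs^2·s = -91, Σs^2 = 33, Σs·s = 33, Σs = -7, Σ1 = 4.
And Σs^2·g = -1169, Σs·g = 269, Σg = -109.
Solving the 3×3 system (Gaussian elimination) gives α = -5991/1804, β = -2797/1804, γ = -1157/451.

α = -3.321, β = -1.550, γ = -2.565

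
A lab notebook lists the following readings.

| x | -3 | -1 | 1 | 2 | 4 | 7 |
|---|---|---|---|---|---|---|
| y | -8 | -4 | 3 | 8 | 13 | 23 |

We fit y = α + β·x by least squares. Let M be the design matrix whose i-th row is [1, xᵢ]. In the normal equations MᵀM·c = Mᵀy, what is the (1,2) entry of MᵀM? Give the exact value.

Row 1 ↔ basis 1, column 2 ↔ basis x, so (MᵀM)_{1,2} = Σᵢ x = (1)·(-3) + (1)·(-1) + (1)·(1) + (1)·(2) + (1)·(4) + (1)·(7) = 10.

10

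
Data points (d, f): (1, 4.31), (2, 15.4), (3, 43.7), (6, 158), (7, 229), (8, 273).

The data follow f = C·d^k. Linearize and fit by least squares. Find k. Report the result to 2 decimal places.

k = 2.03

Let Y = ln f. Fitting Y = k·ln d + ln C by least squares:
Σln d = 7.6089, Σ(ln d)² = 13.0084, Σln f = 24.0784, Σln d·ln f = 37.3542.
Equations: 13.0084·k + 7.6089·ln C = 37.3542;  7.6089·k + 6·ln C = 24.0784.
Δ = 13.0084·6 − (7.6089)² = 20.1558; k = (37.3542·6 − 7.6089·24.0784)/20.1558 = 2.02997, ln C = (13.0084·24.0784 − 7.6089·37.3542)/20.1558 = 1.43878.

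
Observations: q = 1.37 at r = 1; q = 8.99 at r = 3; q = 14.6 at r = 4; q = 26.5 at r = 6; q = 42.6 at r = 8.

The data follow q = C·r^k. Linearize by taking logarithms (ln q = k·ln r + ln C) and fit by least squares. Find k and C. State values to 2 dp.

k = 1.65, C = 1.41

Linearized form: ln q = k·ln r + ln C. From the 5 transformed points,
Σln r = 6.3561, Σ(ln r)² = 10.6632, Σln q = 12.2209, Σln r·ln q = 19.8030.
Equations: 10.6632·k + 6.3561·ln C = 19.8030;  6.3561·k + 5·ln C = 12.2209.
Slope k = (n·Σln r·ln q − Σln r·Σln q)/(n·Σ(ln r)² − (Σln r)²) = (5·19.8030 − 6.3561·12.2209)/12.9161 = 1.65199; ln C = (Σln q − k·Σln r)/n = 0.34414, so C = exp(0.34414) = 1.41078.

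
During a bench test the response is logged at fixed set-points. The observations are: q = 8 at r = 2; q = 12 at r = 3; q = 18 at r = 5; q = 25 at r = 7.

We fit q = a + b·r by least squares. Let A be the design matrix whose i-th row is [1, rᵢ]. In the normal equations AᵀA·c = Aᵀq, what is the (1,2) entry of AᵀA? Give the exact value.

Row 1 ↔ basis 1, column 2 ↔ basis r, so (AᵀA)_{1,2} = Σᵢ r = (1)·(2) + (1)·(3) + (1)·(5) + (1)·(7) = 17.

17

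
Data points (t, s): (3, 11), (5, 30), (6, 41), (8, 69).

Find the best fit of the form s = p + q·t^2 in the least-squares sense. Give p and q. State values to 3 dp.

p = 2.720, q = 1.046

Normal-equation sums: Σ1 = 4, Σt^2 = 134, Σt^2·t^2 = 6098.
Moment sums: Σs = 151, Σt^2·s = 6741.
MᵀM·[p, q]ᵀ = Mᵀs becomes [[4, 134]; [134, 6098]]·[p, q]ᵀ = [151, 6741]ᵀ.
det = 4·6098 − 134² = 6436.
p = (151·6098 − 134·6741)/6436 = 4376/1609; q = (4·6741 − 134·151)/6436 = 3365/3218.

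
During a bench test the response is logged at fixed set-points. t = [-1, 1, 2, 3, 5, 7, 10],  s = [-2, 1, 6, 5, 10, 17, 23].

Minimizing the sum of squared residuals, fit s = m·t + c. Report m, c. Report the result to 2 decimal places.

m = 2.33, c = -0.41

Compute the Gram sums: Σt·t = 189, Σt = 27, Σ1 = 7.
For Aᵀs: Σt·s = 429, Σs = 60.
Normal equations: [[189, 27]; [27, 7]]·[m, c]ᵀ = [429, 60]ᵀ.
Eliminating c: 7·(row 1) − 27·(row 2) gives 594·m = 7·429 − 27·60 = 1383, so m = 461/198.
Then c = (60 − 27·(461/198))/7 = -9/22.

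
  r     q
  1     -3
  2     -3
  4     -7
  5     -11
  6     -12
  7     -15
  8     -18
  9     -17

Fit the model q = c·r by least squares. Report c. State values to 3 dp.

The normal system MᵀM·[c]ᵀ = Mᵀq is [[276]]·[c]ᵀ = [-566]ᵀ.
Hence c = -566 / 276 ≈ -2.05072.

c = -2.051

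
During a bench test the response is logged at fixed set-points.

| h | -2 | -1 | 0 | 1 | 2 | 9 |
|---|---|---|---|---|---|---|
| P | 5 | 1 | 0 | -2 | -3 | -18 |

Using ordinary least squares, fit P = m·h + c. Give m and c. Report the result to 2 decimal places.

m = -2.01, c = 0.18

From the data, Σh·h = 91, Σh = 9, Σ1 = 6.
Moment sums: Σh·P = -181, ΣP = -17.
Normal equations: [[91, 9]; [9, 6]]·[m, c]ᵀ = [-181, -17]ᵀ.
det = 91·6 − 9² = 465.
m = ((-181)·6 − 9·(-17))/465 = -311/155; c = (91·(-17) − 9·(-181))/465 = 82/465.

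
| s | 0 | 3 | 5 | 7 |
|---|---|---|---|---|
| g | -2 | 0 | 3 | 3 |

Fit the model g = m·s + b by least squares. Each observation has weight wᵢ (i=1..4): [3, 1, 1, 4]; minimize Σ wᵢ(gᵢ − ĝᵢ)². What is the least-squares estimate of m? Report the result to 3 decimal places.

The normal system MᵀWM·[m, b]ᵀ = MᵀWg is [[230, 36]; [36, 9]]·[m, b]ᵀ = [99, 9]ᵀ.
det = 230·9 − 36² = 774.
m = (99·9 − 36·9)/774 = 63/86; b = (230·9 − 36·99)/774 = -83/43.

m = 0.733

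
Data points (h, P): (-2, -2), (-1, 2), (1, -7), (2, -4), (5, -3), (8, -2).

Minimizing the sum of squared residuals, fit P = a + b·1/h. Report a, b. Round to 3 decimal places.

a = -2.454, b = -3.934

Forming AᵀA = [[6, 13/40]; [13/40, 4089/1600]] and AᵀP = [-16, -217/20]ᵀ gives AᵀA·[a, b]ᵀ = AᵀP.
Δ = 6·(4089/1600) − (13/40)² = 4873/320.
a = ((-16)·(4089/1600) − (13/40)·(-217/20))/(4873/320) = -59782/24365; b = (6·(-217/20) − (13/40)·(-16))/(4873/320) = -19168/4873.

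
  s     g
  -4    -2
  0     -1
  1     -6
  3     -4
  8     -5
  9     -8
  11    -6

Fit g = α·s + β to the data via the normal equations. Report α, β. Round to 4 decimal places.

α = -0.3333, β = -3.2381

Compute the Gram sums: Σs·s = 292, Σs = 28, Σ1 = 7.
And Σs·g = -188, Σg = -32.
XᵀX·[α, β]ᵀ = Xᵀg becomes [[292, 28]; [28, 7]]·[α, β]ᵀ = [-188, -32]ᵀ.
det = 292·7 − 28² = 1260.
α = ((-188)·7 − 28·(-32))/1260 = -1/3; β = (292·(-32) − 28·(-188))/1260 = -68/21.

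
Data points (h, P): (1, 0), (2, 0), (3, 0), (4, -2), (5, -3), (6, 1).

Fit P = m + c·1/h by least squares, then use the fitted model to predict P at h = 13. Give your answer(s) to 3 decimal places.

With design matrix X, XᵀX = [[6, 49/20]; [49/20, 5369/3600]] and XᵀP = [-4, -14/15]ᵀ.
Eliminating c: (5369/3600)·(row 1) − (49/20)·(row 2) gives (707/240)·m = (5369/3600)·(-4) − (49/20)·(-14/15) = -3311/900, so m = -1892/1515.
Then c = ((-14/15) − (49/20)·(-1892/1515))/(5369/3600) = 144/101.
At h = 13: P̂ = (-1892/1515)·(1) + (144/101)·(1/13) = -22436/19695.

P̂ = -1.139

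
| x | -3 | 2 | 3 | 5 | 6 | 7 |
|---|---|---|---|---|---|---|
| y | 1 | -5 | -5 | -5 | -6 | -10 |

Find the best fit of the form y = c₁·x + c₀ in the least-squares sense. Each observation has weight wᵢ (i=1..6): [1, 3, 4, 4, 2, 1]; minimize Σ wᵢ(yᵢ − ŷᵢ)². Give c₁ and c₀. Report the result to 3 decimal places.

The normal equations are: 278·c₁ + 54·c₀ = -335;  54·c₁ + 15·c₀ = -76.
Eliminating c₀: 15·(row 1) − 54·(row 2) gives 1254·c₁ = 15·(-335) − 54·(-76) = -921, so c₁ = -307/418.
Then c₀ = ((-76) − 54·(-307/418))/15 = -1519/627.

c₁ = -0.734, c₀ = -2.423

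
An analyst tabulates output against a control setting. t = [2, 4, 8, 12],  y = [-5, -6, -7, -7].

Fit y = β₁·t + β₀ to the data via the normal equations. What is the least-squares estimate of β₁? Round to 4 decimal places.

β₁ = -0.1949

Forming MᵀM = [[228, 26]; [26, 4]] and Mᵀy = [-174, -25]ᵀ gives MᵀM·[β₁, β₀]ᵀ = Mᵀy.
Eliminating β₀: 4·(row 1) − 26·(row 2) gives 236·β₁ = 4·(-174) − 26·(-25) = -46, so β₁ = -23/118.
Then β₀ = ((-25) − 26·(-23/118))/4 = -294/59.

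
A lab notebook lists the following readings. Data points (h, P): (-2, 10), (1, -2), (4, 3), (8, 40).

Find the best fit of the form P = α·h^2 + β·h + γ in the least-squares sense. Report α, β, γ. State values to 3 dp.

α = 1.025, β = -3.178, γ = -0.299

Forming MᵀM = [[4369, 569, 85]; [569, 85, 11]; [85, 11, 4]] and MᵀP = [2646, 310, 51]ᵀ gives MᵀM·[α, β, γ]ᵀ = MᵀP.
Row-reducing yields α = 6361/6204, β = -19715/6204, γ = -309/1034.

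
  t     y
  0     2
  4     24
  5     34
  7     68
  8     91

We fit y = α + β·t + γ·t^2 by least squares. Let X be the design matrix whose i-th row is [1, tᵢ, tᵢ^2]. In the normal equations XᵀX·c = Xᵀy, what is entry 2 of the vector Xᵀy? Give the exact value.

Entry 2 ↔ basis t, so (Xᵀy)_{2} = Σᵢ (t)·yᵢ = (0)·(2) + (4)·(24) + (5)·(34) + (7)·(68) + (8)·(91) = 1470.

1470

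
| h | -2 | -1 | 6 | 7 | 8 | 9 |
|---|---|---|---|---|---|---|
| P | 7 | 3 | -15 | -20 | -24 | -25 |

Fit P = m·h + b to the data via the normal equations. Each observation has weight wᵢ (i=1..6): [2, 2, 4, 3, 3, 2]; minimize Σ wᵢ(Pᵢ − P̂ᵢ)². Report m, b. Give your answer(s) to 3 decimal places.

Compute the Gram sums: Σwᵢ·h·h = 655, Σwᵢ·h = 81, Σwᵢ·1 = 16.
Moment sums: Σwᵢ·h·P = -1840, Σwᵢ·P = -222.
Determinant 655·16 − 81² = 3919.
m = ((-1840)·16 − 81·(-222))/3919 = -11458/3919; b = (655·(-222) − 81·(-1840))/3919 = 3630/3919.

m = -2.924, b = 0.926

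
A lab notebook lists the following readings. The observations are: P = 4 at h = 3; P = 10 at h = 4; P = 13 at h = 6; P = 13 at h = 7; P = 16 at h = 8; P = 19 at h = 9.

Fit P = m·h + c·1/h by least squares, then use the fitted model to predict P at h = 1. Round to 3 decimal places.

Normal-equation sums: Σh·h = 255, Σh·1/h = 6, Σ1/h·1/h = 63445/254016.
Moment sums: Σh·P = 520, Σ1/h·P = 754/63.
Normal equations: [[255, 6]; [6, 63445/254016]]·[m, c]ᵀ = [520, 754/63]ᵀ.
Δ = 255·(63445/254016) − 6² = 2344633/84672.
m = (520·(63445/254016) − 6·(754/63))/(2344633/84672) = 14750632/7033899; c = (255·(754/63) − 6·520)/(2344633/84672) = -5765760/2344633.
At h = 1: P̂ = (14750632/7033899)·(1) + (-5765760/2344633)·(1) = -2546648/7033899.

P̂ = -0.362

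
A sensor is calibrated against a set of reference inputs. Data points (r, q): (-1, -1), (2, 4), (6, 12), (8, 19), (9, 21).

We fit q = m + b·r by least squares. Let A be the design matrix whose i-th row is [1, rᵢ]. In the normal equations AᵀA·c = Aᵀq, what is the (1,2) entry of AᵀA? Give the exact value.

24

Row 1 ↔ basis 1, column 2 ↔ basis r, so (AᵀA)_{1,2} = Σᵢ r = (1)·(-1) + (1)·(2) + (1)·(6) + (1)·(8) + (1)·(9) = 24.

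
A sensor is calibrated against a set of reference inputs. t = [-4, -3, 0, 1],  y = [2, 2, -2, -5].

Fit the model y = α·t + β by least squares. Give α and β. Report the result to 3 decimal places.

Setting ∂/∂α … = 0 gives: 26·α + (-6)·β = -19;  (-6)·α + 4·β = -3.
Determinant 26·4 − (-6)² = 68.
α = ((-19)·4 − (-6)·(-3))/68 = -47/34; β = (26·(-3) − (-6)·(-19))/68 = -48/17.

α = -1.382, β = -2.824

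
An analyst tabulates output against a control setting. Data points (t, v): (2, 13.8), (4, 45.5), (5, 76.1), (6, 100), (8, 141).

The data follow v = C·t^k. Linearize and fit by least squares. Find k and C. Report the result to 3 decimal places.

k = 1.724, C = 4.304

Taking logs, ln v = k·ln t + ln C, so regress ln v on ln t.
Σln t = 7.5601, Σ(ln t)² = 12.5270, Σln v = 20.3284, Σln t·ln v = 32.6259.
Normal system: [[12.5270, 7.5601]; [7.5601, 5]]·[k, ln C]ᵀ = [32.6259, 20.3284]ᵀ.
Solving (det = 5.4804): k = 1.72354, ln C = 1.45965, so C = exp(1.45965) = 4.30444.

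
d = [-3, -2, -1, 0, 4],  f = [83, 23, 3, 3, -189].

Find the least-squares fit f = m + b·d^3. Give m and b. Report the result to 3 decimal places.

m = 1.274, b = -2.977

Compute the Gram sums: Σ1 = 5, Σd^3 = 28, Σd^3·d^3 = 4890.
For Mᵀf: Σf = -77, Σd^3·f = -14524.
det = 5·4890 − 28² = 23666.
m = ((-77)·4890 − 28·(-14524))/23666 = 15071/11833; b = (5·(-14524) − 28·(-77))/23666 = -35232/11833.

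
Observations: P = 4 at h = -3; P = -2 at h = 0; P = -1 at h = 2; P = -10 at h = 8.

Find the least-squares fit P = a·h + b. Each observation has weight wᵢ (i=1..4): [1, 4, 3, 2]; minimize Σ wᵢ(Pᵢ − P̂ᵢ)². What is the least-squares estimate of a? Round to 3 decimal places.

AᵀWA·[a, b]ᵀ = AᵀWP reads: 149·a + 19·b = -178;  19·a + 10·b = -27.
Determinant 149·10 − 19² = 1129.
a = ((-178)·10 − 19·(-27))/1129 = -1267/1129; b = (149·(-27) − 19·(-178))/1129 = -641/1129.

a = -1.122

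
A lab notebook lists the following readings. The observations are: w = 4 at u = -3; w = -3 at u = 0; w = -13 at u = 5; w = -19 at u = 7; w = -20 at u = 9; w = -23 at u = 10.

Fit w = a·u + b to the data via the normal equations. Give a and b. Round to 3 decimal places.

a = -2.060, b = -2.720

Normal-equation sums: Σu·u = 264, Σu = 28, Σ1 = 6.
And Σu·w = -620, Σw = -74.
AᵀA·[a, b]ᵀ = Aᵀw becomes [[264, 28]; [28, 6]]·[a, b]ᵀ = [-620, -74]ᵀ.
Δ = 264·6 − 28² = 800.
a = ((-620)·6 − 28·(-74))/800 = -103/50; b = (264·(-74) − 28·(-620))/800 = -68/25.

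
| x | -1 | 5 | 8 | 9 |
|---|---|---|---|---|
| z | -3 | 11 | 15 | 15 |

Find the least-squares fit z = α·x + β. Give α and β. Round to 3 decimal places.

The normal equations are: 171·α + 21·β = 313;  21·α + 4·β = 38.
Eliminating β: 4·(row 1) − 21·(row 2) gives 243·α = 4·313 − 21·38 = 454, so α = 454/243.
Then β = (38 − 21·(454/243))/4 = -25/81.

α = 1.868, β = -0.309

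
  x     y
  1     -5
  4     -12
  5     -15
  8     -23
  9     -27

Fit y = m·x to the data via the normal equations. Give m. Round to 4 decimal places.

m = -2.9679

Forming MᵀM = [[187]] and Mᵀy = [-555]ᵀ gives MᵀM·[m]ᵀ = Mᵀy.
m = (-555)/187 = -2.96791.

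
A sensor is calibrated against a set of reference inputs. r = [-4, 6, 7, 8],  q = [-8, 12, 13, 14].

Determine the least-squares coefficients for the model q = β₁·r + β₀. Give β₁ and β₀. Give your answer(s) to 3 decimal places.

Normal-equation sums: Σr·r = 165, Σr = 17, Σ1 = 4.
Right-hand side: Σr·q = 307, Σq = 31.
XᵀX·[β₁, β₀]ᵀ = Xᵀq becomes [[165, 17]; [17, 4]]·[β₁, β₀]ᵀ = [307, 31]ᵀ.
Determinant 165·4 − 17² = 371.
β₁ = (307·4 − 17·31)/371 = 701/371; β₀ = (165·31 − 17·307)/371 = -104/371.

β₁ = 1.889, β₀ = -0.280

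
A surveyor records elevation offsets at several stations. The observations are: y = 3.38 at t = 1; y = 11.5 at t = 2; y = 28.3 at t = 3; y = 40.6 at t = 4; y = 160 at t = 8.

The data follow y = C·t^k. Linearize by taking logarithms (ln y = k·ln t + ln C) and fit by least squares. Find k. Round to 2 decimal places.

k = 1.85

Let Y = ln y. Fitting Y = k·ln t + ln C by least squares:
Σln t = 5.2575, Σ(ln t)² = 7.9333, Σln y = 15.7820, Σln t·ln y = 21.0535.
Equations: 7.9333·k + 5.2575·ln C = 21.0535;  5.2575·k + 5·ln C = 15.7820.
Slope k = (n·Σln t·ln y − Σln t·Σln y)/(n·Σ(ln t)² − (Σln t)²) = (5·21.0535 − 5.2575·15.7820)/12.0252 = 1.85389; ln C = (Σln y − k·Σln t)/n = 1.20705.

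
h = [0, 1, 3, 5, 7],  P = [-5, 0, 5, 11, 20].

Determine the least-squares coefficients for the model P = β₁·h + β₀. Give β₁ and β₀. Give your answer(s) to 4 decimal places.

From the data, Σh·h = 84, Σh = 16, Σ1 = 5.
Right-hand side: Σh·P = 210, ΣP = 31.
Determinant 84·5 − 16² = 164.
β₁ = (210·5 − 16·31)/164 = 277/82; β₀ = (84·31 − 16·210)/164 = -189/41.

β₁ = 3.3780, β₀ = -4.6098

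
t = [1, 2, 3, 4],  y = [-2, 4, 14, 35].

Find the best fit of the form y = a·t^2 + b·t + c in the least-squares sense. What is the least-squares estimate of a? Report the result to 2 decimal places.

a = 3.75

The normal equations are: 354·a + 100·b + 30·c = 700;  100·a + 30·b + 10·c = 188;  30·a + 10·b + 4·c = 51.
Row-reducing yields a = 15/4, b = -133/20, c = 5/4.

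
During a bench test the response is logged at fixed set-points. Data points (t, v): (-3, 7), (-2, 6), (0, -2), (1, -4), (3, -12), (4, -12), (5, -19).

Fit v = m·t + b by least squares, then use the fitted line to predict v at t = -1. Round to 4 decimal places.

Entries of XᵀX: Σt·t = 64, Σt = 8, Σ1 = 7.
And Σt·v = -216, Σv = -36.
det = 64·7 − 8² = 384.
m = ((-216)·7 − 8·(-36))/384 = -51/16; b = (64·(-36) − 8·(-216))/384 = -3/2.
At t = -1: v̂ = (-51/16)·(-1) + (-3/2)·(1) = 27/16.

v̂ = 1.6875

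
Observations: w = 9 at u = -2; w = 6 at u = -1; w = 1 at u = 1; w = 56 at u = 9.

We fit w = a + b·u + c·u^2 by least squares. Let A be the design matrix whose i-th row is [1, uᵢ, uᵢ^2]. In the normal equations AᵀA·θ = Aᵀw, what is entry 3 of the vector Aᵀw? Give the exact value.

Entry 3 ↔ basis u^2, so (Aᵀw)_{3} = Σᵢ (u^2)·wᵢ = (4)·(9) + (1)·(6) + (1)·(1) + (81)·(56) = 4579.

4579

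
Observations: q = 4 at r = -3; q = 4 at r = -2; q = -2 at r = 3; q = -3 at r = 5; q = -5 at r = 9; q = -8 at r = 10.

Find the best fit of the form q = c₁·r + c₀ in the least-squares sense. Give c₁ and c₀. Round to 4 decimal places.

The normal system AᵀA·[c₁, c₀]ᵀ = Aᵀq is [[228, 22]; [22, 6]]·[c₁, c₀]ᵀ = [-166, -10]ᵀ.
det = 228·6 − 22² = 884.
c₁ = ((-166)·6 − 22·(-10))/884 = -194/221; c₀ = (228·(-10) − 22·(-166))/884 = 343/221.

c₁ = -0.8778, c₀ = 1.5520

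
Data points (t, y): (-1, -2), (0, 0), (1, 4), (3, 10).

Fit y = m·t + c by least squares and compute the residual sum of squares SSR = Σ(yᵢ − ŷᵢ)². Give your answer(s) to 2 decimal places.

SSR = 0.69

With design matrix A, AᵀA = [[11, 3]; [3, 4]] and Aᵀy = [36, 12]ᵀ.
Δ = 11·4 − 3² = 35.
m = (36·4 − 3·12)/35 = 108/35; c = (11·12 − 3·36)/35 = 24/35.
Residuals: 2/5, -24/35, 8/35, 2/35; SSR = 24/35.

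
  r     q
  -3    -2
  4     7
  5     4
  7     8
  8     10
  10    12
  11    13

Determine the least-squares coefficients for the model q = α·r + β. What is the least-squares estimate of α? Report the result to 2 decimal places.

With design matrix X, XᵀX = [[384, 42]; [42, 7]] and Xᵀq = [453, 52]ᵀ.
Δ = 384·7 − 42² = 924.
α = (453·7 − 42·52)/924 = 47/44; β = (384·52 − 42·453)/924 = 157/154.

α = 1.07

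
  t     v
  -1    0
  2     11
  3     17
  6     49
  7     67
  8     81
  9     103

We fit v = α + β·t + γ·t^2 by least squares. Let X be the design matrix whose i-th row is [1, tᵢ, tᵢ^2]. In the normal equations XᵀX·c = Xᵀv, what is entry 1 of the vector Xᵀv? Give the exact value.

328

Entry 1 ↔ basis 1, so (Xᵀv)_{1} = Σᵢ vᵢ = (1)·(0) + (1)·(11) + (1)·(17) + (1)·(49) + (1)·(67) + (1)·(81) + (1)·(103) = 328.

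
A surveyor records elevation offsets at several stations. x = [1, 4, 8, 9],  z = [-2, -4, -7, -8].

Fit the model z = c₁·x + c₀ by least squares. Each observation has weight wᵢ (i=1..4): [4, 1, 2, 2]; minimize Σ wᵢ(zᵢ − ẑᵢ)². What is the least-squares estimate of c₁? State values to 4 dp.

c₁ = -0.7368

MᵀWM·[c₁, c₀]ᵀ = MᵀWz reads: 310·c₁ + 42·c₀ = -280;  42·c₁ + 9·c₀ = -42.
(Σwᵢ·x·x = 310, Σwᵢ·x = 42, Σwᵢ·1 = 9, Σwᵢ·x·z = -280, Σwᵢ·z = -42.)
Δ = 310·9 − 42² = 1026.
c₁ = ((-280)·9 − 42·(-42))/1026 = -14/19; c₀ = (310·(-42) − 42·(-280))/1026 = -70/57.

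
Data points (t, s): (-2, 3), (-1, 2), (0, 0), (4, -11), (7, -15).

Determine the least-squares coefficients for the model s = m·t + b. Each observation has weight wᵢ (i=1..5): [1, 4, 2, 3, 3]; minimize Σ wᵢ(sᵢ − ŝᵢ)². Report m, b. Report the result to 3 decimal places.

m = -2.191, b = -0.604

Normal-equation sums: Σwᵢ·t·t = 203, Σwᵢ·t = 27, Σwᵢ·1 = 13.
And Σwᵢ·t·s = -461, Σwᵢ·s = -67.
Normal equations: [[203, 27]; [27, 13]]·[m, b]ᵀ = [-461, -67]ᵀ.
Δ = 203·13 − 27² = 1910.
m = ((-461)·13 − 27·(-67))/1910 = -2092/955; b = (203·(-67) − 27·(-461))/1910 = -577/955.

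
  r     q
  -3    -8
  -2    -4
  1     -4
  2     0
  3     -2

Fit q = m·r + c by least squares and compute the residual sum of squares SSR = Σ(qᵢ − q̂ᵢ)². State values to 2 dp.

Compute the Gram sums: Σr·r = 27, Σr = 1, Σ1 = 5.
And Σr·q = 22, Σq = -18.
Normal equations: [[27, 1]; [1, 5]]·[m, c]ᵀ = [22, -18]ᵀ.
Δ = 27·5 − 1² = 134.
m = (22·5 − 1·(-18))/134 = 64/67; c = (27·(-18) − 1·22)/134 = -254/67.
Residuals: -90/67, 114/67, -78/67, 126/67, -72/67; SSR = 720/67.

SSR = 10.75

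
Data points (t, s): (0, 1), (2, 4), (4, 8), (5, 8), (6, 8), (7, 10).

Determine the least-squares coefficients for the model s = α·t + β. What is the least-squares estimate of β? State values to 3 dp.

β = 1.559

Sums needed: Σt·t = 130, Σt = 24, Σ1 = 6.
For Aᵀs: Σt·s = 198, Σs = 39.
Normal equations: [[130, 24]; [24, 6]]·[α, β]ᵀ = [198, 39]ᵀ.
Δ = 130·6 − 24² = 204.
α = (198·6 − 24·39)/204 = 21/17; β = (130·39 − 24·198)/204 = 53/34.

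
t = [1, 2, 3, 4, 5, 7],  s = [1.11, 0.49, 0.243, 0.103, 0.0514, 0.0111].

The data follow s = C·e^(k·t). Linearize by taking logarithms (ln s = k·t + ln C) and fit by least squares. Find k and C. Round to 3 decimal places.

k = -0.766, C = 2.331

Taking logs, ln s = k·t + ln C, so regress ln s on t.
Σt = 22.0000, Σ(t)² = 104.0000, Σln s = -11.7656, Σt·ln s = -61.0048.
Equations: 104.0000·k + 22.0000·ln C = -61.0048;  22.0000·k + 6·ln C = -11.7656.
Solving (det = 140.0000): k = -0.76560, ln C = 0.84628, so C = exp(0.84628) = 2.33096.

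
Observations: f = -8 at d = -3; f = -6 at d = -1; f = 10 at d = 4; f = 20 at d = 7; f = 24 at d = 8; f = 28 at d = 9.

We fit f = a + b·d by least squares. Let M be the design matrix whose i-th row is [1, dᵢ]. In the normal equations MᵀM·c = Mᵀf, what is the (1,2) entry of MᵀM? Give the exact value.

Row 1 ↔ basis 1, column 2 ↔ basis d, so (MᵀM)_{1,2} = Σᵢ d = (1)·(-3) + (1)·(-1) + (1)·(4) + (1)·(7) + (1)·(8) + (1)·(9) = 24.

24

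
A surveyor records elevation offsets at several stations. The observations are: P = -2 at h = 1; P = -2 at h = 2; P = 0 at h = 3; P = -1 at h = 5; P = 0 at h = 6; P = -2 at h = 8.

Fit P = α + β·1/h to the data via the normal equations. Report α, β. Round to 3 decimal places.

The normal equations are: 6·α + (93/40)·β = -7;  (93/40)·α + (20801/14400)·β = -69/20.
det = 6·(20801/14400) − (93/40)² = 3131/960.
α = ((-7)·(20801/14400) − (93/40)·(-69/20))/(3131/960) = -971/1515; β = (6·(-69/20) − (93/40)·(-7))/(3131/960) = -4248/3131.

α = -0.641, β = -1.357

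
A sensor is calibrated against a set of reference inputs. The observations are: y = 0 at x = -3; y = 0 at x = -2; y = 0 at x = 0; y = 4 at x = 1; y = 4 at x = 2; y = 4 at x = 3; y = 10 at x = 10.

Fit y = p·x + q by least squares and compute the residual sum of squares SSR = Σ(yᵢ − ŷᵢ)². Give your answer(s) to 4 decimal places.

SSR = 5.9635

The normal system AᵀA·[p, q]ᵀ = Aᵀy is [[127, 11]; [11, 7]]·[p, q]ᵀ = [124, 22]ᵀ.
Eliminating q: 7·(row 1) − 11·(row 2) gives 768·p = 7·124 − 11·22 = 626, so p = 313/384.
Then q = (22 − 11·(313/384))/7 = 715/384.
Residuals: 7/12, -89/384, -715/384, 127/96, 65/128, -59/192, -5/384; SSR = 1145/192.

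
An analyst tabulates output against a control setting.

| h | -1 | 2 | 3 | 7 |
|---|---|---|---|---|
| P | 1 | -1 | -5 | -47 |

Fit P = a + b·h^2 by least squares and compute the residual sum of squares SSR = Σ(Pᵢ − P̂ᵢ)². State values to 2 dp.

With design matrix X, XᵀX = [[4, 63]; [63, 2499]] and XᵀP = [-52, -2351]ᵀ.
Δ = 4·2499 − 63² = 6027.
a = ((-52)·2499 − 63·(-2351))/6027 = 865/287; b = (4·(-2351) − 63·(-52))/6027 = -6128/6027.
Residuals: -6010/6027, 320/6027, 2284/2009, -166/861; SSR = 14024/6027.

SSR = 2.33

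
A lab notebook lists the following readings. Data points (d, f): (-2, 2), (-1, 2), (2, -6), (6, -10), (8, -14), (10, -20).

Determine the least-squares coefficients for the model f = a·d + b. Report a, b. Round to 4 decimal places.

a = -1.7683, b = -0.8883

Sums needed: Σd·d = 209, Σd = 23, Σ1 = 6.
And Σd·f = -390, Σf = -46.
Normal equations: [[209, 23]; [23, 6]]·[a, b]ᵀ = [-390, -46]ᵀ.
Δ = 209·6 − 23² = 725.
a = ((-390)·6 − 23·(-46))/725 = -1282/725; b = (209·(-46) − 23·(-390))/725 = -644/725.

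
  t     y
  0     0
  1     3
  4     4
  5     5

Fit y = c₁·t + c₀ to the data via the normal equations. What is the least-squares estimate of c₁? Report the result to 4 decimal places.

c₁ = 0.8235

AᵀA·[c₁, c₀]ᵀ = Aᵀy reads: 42·c₁ + 10·c₀ = 44;  10·c₁ + 4·c₀ = 12.
Eliminating c₀: 4·(row 1) − 10·(row 2) gives 68·c₁ = 4·44 − 10·12 = 56, so c₁ = 14/17.
Then c₀ = (12 − 10·(14/17))/4 = 16/17.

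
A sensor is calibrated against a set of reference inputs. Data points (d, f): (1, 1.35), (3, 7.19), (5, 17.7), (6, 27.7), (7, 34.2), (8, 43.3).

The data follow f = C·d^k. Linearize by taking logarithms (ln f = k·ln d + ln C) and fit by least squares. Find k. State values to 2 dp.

Taking logs, ln f = k·ln d + ln C, so regress ln f on ln d.
Σln d = 8.5252, Σ(ln d)² = 15.1183, Σln f = 15.7682, Σln d·ln f = 27.4523.
Equations: 15.1183·k + 8.5252·ln C = 27.4523;  8.5252·k + 6·ln C = 15.7682.
Δ = 15.1183·6 − (8.5252)² = 18.0313; k = (27.4523·6 − 8.5252·15.7682)/18.0313 = 1.67972, ln C = (15.1183·15.7682 − 8.5252·27.4523)/18.0313 = 0.24138.

k = 1.68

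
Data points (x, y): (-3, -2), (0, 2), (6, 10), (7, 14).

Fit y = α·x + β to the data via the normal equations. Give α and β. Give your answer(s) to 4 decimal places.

α = 1.5072, β = 2.2319

Entries of AᵀA: Σx·x = 94, Σx = 10, Σ1 = 4.
Moment sums: Σx·y = 164, Σy = 24.
Eliminating β: 4·(row 1) − 10·(row 2) gives 276·α = 4·164 − 10·24 = 416, so α = 104/69.
Then β = (24 − 10·(104/69))/4 = 154/69.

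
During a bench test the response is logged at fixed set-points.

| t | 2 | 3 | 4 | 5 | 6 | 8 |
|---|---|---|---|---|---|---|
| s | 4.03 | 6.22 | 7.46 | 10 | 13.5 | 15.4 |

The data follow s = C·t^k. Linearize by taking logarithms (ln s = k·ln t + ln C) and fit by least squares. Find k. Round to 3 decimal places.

k = 1.002

Taking logs, ln s = k·ln t + ln C, so regress ln s on ln t.
Σln t = 8.6587, Σ(ln t)² = 13.7340, Σln s = 12.8707, Σln t·ln s = 19.8152.
Equations: 13.7340·k + 8.6587·ln C = 19.8152;  8.6587·k + 6·ln C = 12.8707.
Solving (det = 7.4309): k = 1.00218, ln C = 0.69886.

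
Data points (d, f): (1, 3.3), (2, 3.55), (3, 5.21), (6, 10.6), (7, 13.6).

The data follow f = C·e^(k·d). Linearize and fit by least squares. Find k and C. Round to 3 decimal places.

k = 0.246, C = 2.412

Let Y = ln f. Fitting Y = k·d + ln C by least squares:
Σd = 19.0000, Σ(d)² = 99.0000, Σln f = 9.0824, Σd·ln f = 41.1152.
Equations: 99.0000·k + 19.0000·ln C = 41.1152;  19.0000·k + 5·ln C = 9.0824.
Solving (det = 134.0000): k = 0.24635, ln C = 0.88035, so C = exp(0.88035) = 2.41174.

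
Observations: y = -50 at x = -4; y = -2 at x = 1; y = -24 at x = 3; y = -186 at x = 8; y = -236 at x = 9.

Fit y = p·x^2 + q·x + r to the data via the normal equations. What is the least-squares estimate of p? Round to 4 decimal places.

Forming AᵀA = [[10995, 1205, 171]; [1205, 171, 17]; [171, 17, 5]] and Aᵀy = [-32038, -3486, -498]ᵀ gives AᵀA·[p, q, r]ᵀ = Aᵀy.
Row-reducing yields p = -362959/121088, q = 81755/121088, r = 3403/5504.

p = -2.9975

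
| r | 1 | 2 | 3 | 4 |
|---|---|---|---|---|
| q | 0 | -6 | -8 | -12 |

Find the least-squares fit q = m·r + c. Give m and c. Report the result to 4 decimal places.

Entries of MᵀM: Σr·r = 30, Σr = 10, Σ1 = 4.
Moment sums: Σr·q = -84, Σq = -26.
Normal equations: [[30, 10]; [10, 4]]·[m, c]ᵀ = [-84, -26]ᵀ.
Eliminating c: 4·(row 1) − 10·(row 2) gives 20·m = 4·(-84) − 10·(-26) = -76, so m = -19/5.
Then c = ((-26) − 10·(-19/5))/4 = 3.

m = -3.8000, c = 3.0000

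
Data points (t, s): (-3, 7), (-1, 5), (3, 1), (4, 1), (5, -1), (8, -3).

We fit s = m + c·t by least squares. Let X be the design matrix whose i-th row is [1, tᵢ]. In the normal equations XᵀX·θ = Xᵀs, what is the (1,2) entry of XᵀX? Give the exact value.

16

Row 1 ↔ basis 1, column 2 ↔ basis t, so (XᵀX)_{1,2} = Σᵢ t = (1)·(-3) + (1)·(-1) + (1)·(3) + (1)·(4) + (1)·(5) + (1)·(8) = 16.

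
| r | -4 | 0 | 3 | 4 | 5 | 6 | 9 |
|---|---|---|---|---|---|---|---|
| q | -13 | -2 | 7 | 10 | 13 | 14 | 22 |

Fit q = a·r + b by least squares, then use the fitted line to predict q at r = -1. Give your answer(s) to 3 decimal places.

q̂ = -4.380

Compute the Gram sums: Σr·r = 183, Σr = 23, Σ1 = 7.
For Aᵀq: Σr·q = 460, Σq = 51.
AᵀA·[a, b]ᵀ = Aᵀq becomes [[183, 23]; [23, 7]]·[a, b]ᵀ = [460, 51]ᵀ.
Eliminating b: 7·(row 1) − 23·(row 2) gives 752·a = 7·460 − 23·51 = 2047, so a = 2047/752.
Then b = (51 − 23·(2047/752))/7 = -1247/752.
At r = -1: q̂ = (2047/752)·(-1) + (-1247/752)·(1) = -1647/376.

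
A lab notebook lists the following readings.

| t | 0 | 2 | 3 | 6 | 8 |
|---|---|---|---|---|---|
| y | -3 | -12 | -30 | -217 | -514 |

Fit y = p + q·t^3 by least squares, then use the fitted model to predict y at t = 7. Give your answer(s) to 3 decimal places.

Compute the Gram sums: Σ1 = 5, Σt^3 = 763, Σt^3·t^3 = 309593.
And Σy = -776, Σt^3·y = -310946.
Eliminating q: 309593·(row 1) − 763·(row 2) gives 965796·p = 309593·(-776) − 763·(-310946) = -2992370, so p = -1496185/482898.
Then q = ((-310946) − 763·(-1496185/482898))/309593 = -481321/482898.
At t = 7: ŷ = (-1496185/482898)·(1) + (-481321/482898)·(343) = -83294644/241449.

ŷ = -344.978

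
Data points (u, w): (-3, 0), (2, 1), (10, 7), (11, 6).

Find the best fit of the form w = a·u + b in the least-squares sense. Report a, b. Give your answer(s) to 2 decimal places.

From the data, Σu·u = 234, Σu = 20, Σ1 = 4.
For Mᵀw: Σu·w = 138, Σw = 14.
So MᵀM·[a, b]ᵀ = Mᵀw: [[234, 20]; [20, 4]]·[a, b]ᵀ = [138, 14]ᵀ.
Eliminating b: 4·(row 1) − 20·(row 2) gives 536·a = 4·138 − 20·14 = 272, so a = 34/67.
Then b = (14 − 20·(34/67))/4 = 129/134.

a = 0.51, b = 0.96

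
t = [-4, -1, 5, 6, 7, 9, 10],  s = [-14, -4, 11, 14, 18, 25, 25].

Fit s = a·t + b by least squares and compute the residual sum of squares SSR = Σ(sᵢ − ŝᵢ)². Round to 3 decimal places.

SSR = 7.152

Sums needed: Σt·t = 308, Σt = 32, Σ1 = 7.
Moment sums: Σt·s = 800, Σs = 75.
Normal equations: [[308, 32]; [32, 7]]·[a, b]ᵀ = [800, 75]ᵀ.
det = 308·7 − 32² = 1132.
a = (800·7 − 32·75)/1132 = 800/283; b = (308·75 − 32·800)/1132 = -625/283.
Residuals: -137/283, 293/283, -262/283, -213/283, 119/283, 500/283, -300/283; SSR = 2024/283.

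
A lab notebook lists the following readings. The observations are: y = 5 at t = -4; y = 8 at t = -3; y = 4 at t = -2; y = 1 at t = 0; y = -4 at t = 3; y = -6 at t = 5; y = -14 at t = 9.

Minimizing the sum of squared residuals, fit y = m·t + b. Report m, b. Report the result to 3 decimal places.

m = -1.581, b = 0.949

Normal-equation sums: Σt·t = 144, Σt = 8, Σ1 = 7.
For Xᵀy: Σt·y = -220, Σy = -6.
Normal equations: [[144, 8]; [8, 7]]·[m, b]ᵀ = [-220, -6]ᵀ.
det = 144·7 − 8² = 944.
m = ((-220)·7 − 8·(-6))/944 = -373/236; b = (144·(-6) − 8·(-220))/944 = 56/59.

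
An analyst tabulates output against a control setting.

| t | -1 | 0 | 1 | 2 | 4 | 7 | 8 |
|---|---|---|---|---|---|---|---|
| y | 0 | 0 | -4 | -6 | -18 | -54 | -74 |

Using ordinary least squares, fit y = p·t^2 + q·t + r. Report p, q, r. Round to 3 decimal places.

p = -1.076, q = -0.395, r = -0.353

Forming XᵀX = [[6771, 927, 135]; [927, 135, 21]; [135, 21, 7]] and Xᵀy = [-7698, -1058, -156]ᵀ gives XᵀX·[p, q, r]ᵀ = Xᵀy.
Row-reducing yields p = -5767/5361, q = -6359/16083, r = -1894/5361.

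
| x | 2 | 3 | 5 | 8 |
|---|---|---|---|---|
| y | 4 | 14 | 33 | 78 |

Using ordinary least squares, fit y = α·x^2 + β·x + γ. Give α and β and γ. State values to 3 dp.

Forming AᵀA = [[4818, 672, 102]; [672, 102, 18]; [102, 18, 4]] and Aᵀy = [5959, 839, 129]ᵀ gives AᵀA·[α, β, γ]ᵀ = Aᵀy.
Row-reducing yields α = 37/44, β = 499/132, γ = -273/44.

α = 0.841, β = 3.780, γ = -6.205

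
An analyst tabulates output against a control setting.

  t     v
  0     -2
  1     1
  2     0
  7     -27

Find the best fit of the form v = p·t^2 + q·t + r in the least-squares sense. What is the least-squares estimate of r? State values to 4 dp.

r = -1.6987

Compute the Gram sums: Σt^2·t^2 = 2418, Σt^2·t = 352, Σt^2 = 54, Σt·t = 54, Σt = 10, Σ1 = 4.
Right-hand side: Σt^2·v = -1322, Σt·v = -188, Σv = -28.
MᵀM·[p, q, r]ᵀ = Mᵀv becomes [[2418, 352, 54]; [352, 54, 10]; [54, 10, 4]]·[p, q, r]ᵀ = [-1322, -188, -28]ᵀ.
Inverting the 3×3 Gram matrix, [p, q, r]ᵀ = [-885/946, 2773/946, -1607/946]ᵀ.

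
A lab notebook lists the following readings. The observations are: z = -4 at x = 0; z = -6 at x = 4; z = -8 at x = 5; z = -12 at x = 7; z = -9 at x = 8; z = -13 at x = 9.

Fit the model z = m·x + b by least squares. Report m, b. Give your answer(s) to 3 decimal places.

Entries of MᵀM: Σx·x = 235, Σx = 33, Σ1 = 6.
Moment sums: Σx·z = -337, Σz = -52.
MᵀM·[m, b]ᵀ = Mᵀz becomes [[235, 33]; [33, 6]]·[m, b]ᵀ = [-337, -52]ᵀ.
Δ = 235·6 − 33² = 321.
m = ((-337)·6 − 33·(-52))/321 = -102/107; b = (235·(-52) − 33·(-337))/321 = -1099/321.

m = -0.953, b = -3.424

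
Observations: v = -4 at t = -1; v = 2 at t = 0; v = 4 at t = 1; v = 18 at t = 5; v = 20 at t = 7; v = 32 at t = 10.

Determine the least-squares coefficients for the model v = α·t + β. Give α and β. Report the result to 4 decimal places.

α = 3.0839, β = 0.6923

The normal system MᵀM·[α, β]ᵀ = Mᵀv is [[176, 22]; [22, 6]]·[α, β]ᵀ = [558, 72]ᵀ.
Determinant 176·6 − 22² = 572.
α = (558·6 − 22·72)/572 = 441/143; β = (176·72 − 22·558)/572 = 9/13.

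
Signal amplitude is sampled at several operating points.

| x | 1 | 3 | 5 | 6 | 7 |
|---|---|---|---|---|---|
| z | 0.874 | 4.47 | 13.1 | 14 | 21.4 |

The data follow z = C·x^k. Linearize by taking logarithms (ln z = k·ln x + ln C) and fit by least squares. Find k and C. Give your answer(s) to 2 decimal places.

With ln zᵢ as the transformed response and ln xᵢ as the regressor:
XᵀX = [[10.7942, 6.4457]; [6.4457, 5]], rhs = [16.4751, 9.6378]ᵀ  (here Σln x = 6.4457, Σ(ln x)² = 10.7942, Σln z = 9.6378, Σln x·ln z = 16.4751).
Slope k = (n·Σln x·ln z − Σln x·Σln z)/(n·Σ(ln x)² − (Σln x)²) = (5·16.4751 − 6.4457·9.6378)/12.4237 = 1.63021; ln C = (Σln z − k·Σln x)/n = -0.17403, so C = exp(-0.17403) = 0.84027.

k = 1.63, C = 0.84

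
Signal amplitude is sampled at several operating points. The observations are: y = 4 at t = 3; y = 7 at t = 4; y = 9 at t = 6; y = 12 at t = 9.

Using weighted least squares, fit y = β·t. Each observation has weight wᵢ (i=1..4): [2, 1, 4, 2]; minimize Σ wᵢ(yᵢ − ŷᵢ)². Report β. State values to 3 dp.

β = 1.424

The normal system AᵀWA·[β]ᵀ = AᵀWy is [[340]]·[β]ᵀ = [484]ᵀ.
Hence β = 484 / 340 ≈ 1.42353.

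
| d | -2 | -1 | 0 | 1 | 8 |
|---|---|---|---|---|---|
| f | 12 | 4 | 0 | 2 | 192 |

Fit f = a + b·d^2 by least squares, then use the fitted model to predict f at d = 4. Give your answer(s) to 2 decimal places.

Normal-equation sums: Σ1 = 5, Σd^2 = 70, Σd^2·d^2 = 4114.
Moment sums: Σf = 210, Σd^2·f = 12342.
MᵀM·[a, b]ᵀ = Mᵀf becomes [[5, 70]; [70, 4114]]·[a, b]ᵀ = [210, 12342]ᵀ.
det = 5·4114 − 70² = 15670.
a = (210·4114 − 70·12342)/15670 = 0; b = (5·12342 − 70·210)/15670 = 3.
At d = 4: f̂ = (0)·(1) + (3)·(16) = 48.

f̂ = 48.00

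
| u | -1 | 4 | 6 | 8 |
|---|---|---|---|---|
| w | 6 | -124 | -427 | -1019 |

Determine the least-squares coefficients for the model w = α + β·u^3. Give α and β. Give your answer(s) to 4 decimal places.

α = 4.0798, β = -1.9979

Sums needed: Σ1 = 4, Σu^3 = 791, Σu^3·u^3 = 312897.
And Σw = -1564, Σu^3·w = -621902.
MᵀM·[α, β]ᵀ = Mᵀw becomes [[4, 791]; [791, 312897]]·[α, β]ᵀ = [-1564, -621902]ᵀ.
Eliminating β: 312897·(row 1) − 791·(row 2) gives 625907·α = 312897·(-1564) − 791·(-621902) = 2553574, so α = 22598/5539.
Then β = ((-621902) − 791·(22598/5539))/312897 = -1250484/625907.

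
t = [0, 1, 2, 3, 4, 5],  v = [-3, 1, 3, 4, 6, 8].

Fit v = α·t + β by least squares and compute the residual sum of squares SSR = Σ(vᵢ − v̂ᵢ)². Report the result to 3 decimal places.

Normal-equation sums: Σt·t = 55, Σt = 15, Σ1 = 6.
Moment sums: Σt·v = 83, Σv = 19.
Normal equations: [[55, 15]; [15, 6]]·[α, β]ᵀ = [83, 19]ᵀ.
Eliminating β: 6·(row 1) − 15·(row 2) gives 105·α = 6·83 − 15·19 = 213, so α = 71/35.
Then β = (19 − 15·(71/35))/6 = -40/21.
Residuals: -23/21, 92/105, 89/105, -19/105, -22/105, -5/21; SSR = 296/105.

SSR = 2.819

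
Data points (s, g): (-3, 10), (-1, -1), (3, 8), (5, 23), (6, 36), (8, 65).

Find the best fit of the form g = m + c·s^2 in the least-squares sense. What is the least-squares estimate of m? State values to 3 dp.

Entries of AᵀA: Σ1 = 6, Σs^2 = 144, Σs^2·s^2 = 6180.
Right-hand side: Σg = 141, Σs^2·g = 6192.
Eliminating c: 6180·(row 1) − 144·(row 2) gives 16344·m = 6180·141 − 144·6192 = -20268, so m = -563/454.
Then c = (6192 − 144·(-563/454))/6180 = 234/227.

m = -1.240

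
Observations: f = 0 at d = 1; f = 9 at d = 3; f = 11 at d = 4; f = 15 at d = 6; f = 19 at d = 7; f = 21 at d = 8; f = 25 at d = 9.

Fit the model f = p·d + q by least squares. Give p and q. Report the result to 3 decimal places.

Normal-equation sums: Σd·d = 256, Σd = 38, Σ1 = 7.
For Aᵀf: Σd·f = 687, Σf = 100.
AᵀA·[p, q]ᵀ = Aᵀf becomes [[256, 38]; [38, 7]]·[p, q]ᵀ = [687, 100]ᵀ.
Eliminating q: 7·(row 1) − 38·(row 2) gives 348·p = 7·687 − 38·100 = 1009, so p = 1009/348.
Then q = (100 − 38·(1009/348))/7 = -253/174.

p = 2.899, q = -1.454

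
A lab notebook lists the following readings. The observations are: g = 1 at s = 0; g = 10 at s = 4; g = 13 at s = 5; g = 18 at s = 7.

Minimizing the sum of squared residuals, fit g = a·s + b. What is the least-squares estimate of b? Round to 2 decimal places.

b = 0.81

Setting ∂/∂a … = 0 gives: 90·a + 16·b = 231;  16·a + 4·b = 42.
det = 90·4 − 16² = 104.
a = (231·4 − 16·42)/104 = 63/26; b = (90·42 − 16·231)/104 = 21/26.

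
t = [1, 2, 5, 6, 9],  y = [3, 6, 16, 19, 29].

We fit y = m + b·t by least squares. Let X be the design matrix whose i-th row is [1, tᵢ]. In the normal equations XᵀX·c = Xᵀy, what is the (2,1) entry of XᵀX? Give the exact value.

23

Row 2 ↔ basis t, column 1 ↔ basis 1, so (XᵀX)_{2,1} = Σᵢ t = (1)·(1) + (2)·(1) + (5)·(1) + (6)·(1) + (9)·(1) = 23.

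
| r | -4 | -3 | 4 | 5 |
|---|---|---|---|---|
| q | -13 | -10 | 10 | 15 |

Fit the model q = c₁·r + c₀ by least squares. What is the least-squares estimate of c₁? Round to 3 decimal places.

Normal-equation sums: Σr·r = 66, Σr = 2, Σ1 = 4.
And Σr·q = 197, Σq = 2.
So XᵀX·[c₁, c₀]ᵀ = Xᵀq: [[66, 2]; [2, 4]]·[c₁, c₀]ᵀ = [197, 2]ᵀ.
Eliminating c₀: 4·(row 1) − 2·(row 2) gives 260·c₁ = 4·197 − 2·2 = 784, so c₁ = 196/65.
Then c₀ = (2 − 2·(196/65))/4 = -131/130.

c₁ = 3.015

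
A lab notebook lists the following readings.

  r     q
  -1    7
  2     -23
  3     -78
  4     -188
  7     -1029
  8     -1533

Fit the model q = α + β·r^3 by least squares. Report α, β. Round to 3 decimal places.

α = 2.844, β = -3.002

Entries of XᵀX: Σ1 = 6, Σr^3 = 953, Σr^3·r^3 = 384683.
Right-hand side: Σq = -2844, Σr^3·q = -1152172.
Normal equations: [[6, 953]; [953, 384683]]·[α, β]ᵀ = [-2844, -1152172]ᵀ.
det = 6·384683 − 953² = 1399889.
α = ((-2844)·384683 − 953·(-1152172))/1399889 = 3981464/1399889; β = (6·(-1152172) − 953·(-2844))/1399889 = -4202700/1399889.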